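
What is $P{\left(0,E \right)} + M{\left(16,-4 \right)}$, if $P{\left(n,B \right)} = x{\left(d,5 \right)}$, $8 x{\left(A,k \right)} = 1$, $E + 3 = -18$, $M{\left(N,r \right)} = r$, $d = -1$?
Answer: $- \frac{31}{8} \approx -3.875$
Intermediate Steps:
$E = -21$ ($E = -3 - 18 = -21$)
$x{\left(A,k \right)} = \frac{1}{8}$ ($x{\left(A,k \right)} = \frac{1}{8} \cdot 1 = \frac{1}{8}$)
$P{\left(n,B \right)} = \frac{1}{8}$
$P{\left(0,E \right)} + M{\left(16,-4 \right)} = \frac{1}{8} - 4 = - \frac{31}{8}$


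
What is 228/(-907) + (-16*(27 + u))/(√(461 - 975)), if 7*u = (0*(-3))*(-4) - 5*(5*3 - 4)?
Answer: -228/907 + 1072*I*√514/1799 ≈ -0.25138 + 13.51*I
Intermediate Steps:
u = -55/7 (u = ((0*(-3))*(-4) - 5*(5*3 - 4))/7 = (0*(-4) - 5*(15 - 4))/7 = (0 - 5*11)/7 = (0 - 55)/7 = (⅐)*(-55) = -55/7 ≈ -7.8571)
228/(-907) + (-16*(27 + u))/(√(461 - 975)) = 228/(-907) + (-16*(27 - 55/7))/(√(461 - 975)) = 228*(-1/907) + (-16*134/7)/(√(-514)) = -228/907 - 2144*(-I*√514/514)/7 = -228/907 - (-1072)*I*√514/1799 = -228/907 + 1072*I*√514/1799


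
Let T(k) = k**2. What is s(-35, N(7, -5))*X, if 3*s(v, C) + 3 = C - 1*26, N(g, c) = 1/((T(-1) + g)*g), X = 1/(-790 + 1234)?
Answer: -541/24864 ≈ -0.021758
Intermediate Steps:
X = 1/444 ≈ 0.0022523
N(g, c) = 1/(g*(1 + g)) (N(g, c) = 1/(((-1)**2 + g)*g) = 1/((1 + g)*g) = 1/(g*(1 + g)))
s(v, C) = -29/3 + C/3 (s(v, C) = -1 + (C - 1*26)/3 = -1 + (C - 26)/3 = -1 + (-26 + C)/3 = -1 + (-26/3 + C/3) = -29/3 + C/3)
s(-35, N(7, -5))*X = (-29/3 + (1/(7*(1 + 7)))/3)*(1/444) = (-29/3 + ((1/7)/8)/3)*(1/444) = (-29/3 + ((1/7)*(1/8))/3)*(1/444) = (-29/3 + (1/3)*(1/56))*(1/444) = (-29/3 + 1/168)*(1/444) = -541/56*1/444 = -541/24864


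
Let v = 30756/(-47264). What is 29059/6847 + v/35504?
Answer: 12190641409993/2872421012608 ≈ 4.2440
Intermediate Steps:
v = -7689/11816 (v = 30756*(-1/47264) = -7689/11816 ≈ -0.65073)
29059/6847 + v/35504 = 29059/6847 - 7689/11816/35504 = 29059*(1/6847) - 7689/11816*1/35504 = 29059/6847 - 7689/419515264 = 12190641409993/2872421012608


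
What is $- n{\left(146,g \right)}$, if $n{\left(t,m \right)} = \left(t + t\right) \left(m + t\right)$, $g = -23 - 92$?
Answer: $-9052$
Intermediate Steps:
$g = -115$ ($g = -23 - 92 = -115$)
$n{\left(t,m \right)} = 2 t \left(m + t\right)$
$- n{\left(146,g \right)} = - 2 \cdot 146 \left(-115 + 146\right) = - 2 \cdot 146 \cdot 31 = \left(-1\right) 9052 = -9052$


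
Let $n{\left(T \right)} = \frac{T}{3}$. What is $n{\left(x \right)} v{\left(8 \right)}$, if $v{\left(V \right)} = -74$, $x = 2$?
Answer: $- \frac{148}{3} \approx -49.333$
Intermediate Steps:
$n{\left(T \right)} = \frac{T}{3}$ ($n{\left(T \right)} = T \frac{1}{3} = \frac{T}{3}$)
$n{\left(x \right)} v{\left(8 \right)} = \frac{1}{3} \cdot 2 \left(-74\right) = \frac{2}{3} \left(-74\right) = - \frac{148}{3}$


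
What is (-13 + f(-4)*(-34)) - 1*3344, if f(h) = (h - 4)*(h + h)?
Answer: -5533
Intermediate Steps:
f(h) = 2*h*(-4 + h) (f(h) = (-4 + h)*(2*h) = 2*h*(-4 + h))
(-13 + f(-4)*(-34)) - 1*3344 = (-13 + (2*(-4)*(-4 - 4))*(-34)) - 1*3344 = (-13 + (2*(-4)*(-8))*(-34)) - 3344 = (-13 + 64*(-34)) - 3344 = (-13 - 2176) - 3344 = -2189 - 3344 = -5533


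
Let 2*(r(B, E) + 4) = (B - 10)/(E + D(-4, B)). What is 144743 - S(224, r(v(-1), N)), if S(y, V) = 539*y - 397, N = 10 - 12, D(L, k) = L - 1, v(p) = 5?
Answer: 24404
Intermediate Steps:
D(L, k) = -1 + L
N = -2
r(B, E) = -4 + (-10 + B)/(2*(-5 + E)) (r(B, E) = -4 + ((B - 10)/(E + (-1 - 4)))/2 = -4 + ((-10 + B)/(E - 5))/2 = -4 + ((-10 + B)/(-5 + E))/2 = -4 + (-10 + B)/(2*(-5 + E)))
S(y, V) = -397 + 539*y
144743 - S(224, r(v(-1), N)) = 144743 - (-397 + 539*224) = 144743 - (-397 + 120736) = 144743 - 1*120339 = 144743 - 120339 = 24404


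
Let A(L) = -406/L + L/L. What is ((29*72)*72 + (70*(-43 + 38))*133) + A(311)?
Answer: 32277351/311 ≈ 1.0379e+5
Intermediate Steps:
A(L) = 1 - 406/L (A(L) = -406/L + 1 = 1 - 406/L)
((29*72)*72 + (70*(-43 + 38))*133) + A(311) = ((29*72)*72 + (70*(-43 + 38))*133) + (-406 + 311)/311 = (2088*72 + (70*(-5))*133) + (1/311)*(-95) = (150336 - 350*133) - 95/311 = (150336 - 46550) - 95/311 = 103786 - 95/311 = 32277351/311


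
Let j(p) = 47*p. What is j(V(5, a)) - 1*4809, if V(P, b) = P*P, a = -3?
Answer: -3634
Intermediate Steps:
V(P, b) = P**2
j(V(5, a)) - 1*4809 = 47*5**2 - 1*4809 = 47*25 - 4809 = 1175 - 4809 = -3634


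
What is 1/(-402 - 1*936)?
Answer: -1/1338 ≈ -0.00074738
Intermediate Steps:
1/(-402 - 1*936) = 1/(-402 - 936) = 1/(-1338) = -1/1338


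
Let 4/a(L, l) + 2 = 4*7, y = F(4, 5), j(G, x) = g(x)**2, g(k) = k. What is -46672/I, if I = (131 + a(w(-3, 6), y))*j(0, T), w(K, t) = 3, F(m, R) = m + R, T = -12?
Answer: -37921/15345 ≈ -2.4712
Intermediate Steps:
F(m, R) = R + m
j(G, x) = x**2
y = 9 (y = 5 + 4 = 9)
a(L, l) = 2/13 (a(L, l) = 4/(-2 + 4*7) = 4/(-2 + 28) = 4/26 = 4*(1/26) = 2/13)
I = 245520/13 (I = (131 + 2/13)*(-12)**2 = (1705/13)*144 = 245520/13 ≈ 18886.)
-46672/I = -46672/245520/13 = -46672*13/245520 = -37921/15345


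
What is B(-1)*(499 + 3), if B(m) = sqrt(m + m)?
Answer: 502*I*sqrt(2) ≈ 709.94*I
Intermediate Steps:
B(m) = sqrt(2)*sqrt(m) (B(m) = sqrt(2*m) = sqrt(2)*sqrt(m))
B(-1)*(499 + 3) = (sqrt(2)*sqrt(-1))*(499 + 3) = (sqrt(2)*I)*502 = (I*sqrt(2))*502 = 502*I*sqrt(2)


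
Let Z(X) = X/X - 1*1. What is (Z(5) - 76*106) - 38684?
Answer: -46740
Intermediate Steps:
Z(X) = 0 (Z(X) = 1 - 1 = 0)
(Z(5) - 76*106) - 38684 = (0 - 76*106) - 38684 = (0 - 8056) - 38684 = -8056 - 38684 = -46740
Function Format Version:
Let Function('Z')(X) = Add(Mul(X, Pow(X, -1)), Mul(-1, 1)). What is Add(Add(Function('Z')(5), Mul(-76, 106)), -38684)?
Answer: -46740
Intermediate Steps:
Function('Z')(X) = 0 (Function('Z')(X) = Add(1, -1) = 0)
Add(Add(Function('Z')(5), Mul(-76, 106)), -38684) = Add(Add(0, Mul(-76, 106)), -38684) = Add(Add(0, -8056), -38684) = Add(-8056, -38684) = -46740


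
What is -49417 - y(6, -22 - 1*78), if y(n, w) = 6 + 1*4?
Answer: -49427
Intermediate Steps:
y(n, w) = 10 (y(n, w) = 6 + 4 = 10)
-49417 - y(6, -22 - 1*78) = -49417 - 1*10 = -49417 - 10 = -49427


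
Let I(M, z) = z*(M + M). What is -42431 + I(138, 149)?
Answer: -1307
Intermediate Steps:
I(M, z) = 2*M*z (I(M, z) = z*(2*M) = 2*M*z)
-42431 + I(138, 149) = -42431 + 2*138*149 = -42431 + 41124 = -1307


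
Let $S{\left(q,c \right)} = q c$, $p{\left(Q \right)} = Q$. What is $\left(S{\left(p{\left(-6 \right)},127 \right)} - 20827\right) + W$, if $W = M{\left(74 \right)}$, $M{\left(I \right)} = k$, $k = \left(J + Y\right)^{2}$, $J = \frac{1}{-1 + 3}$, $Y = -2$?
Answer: $- \frac{86347}{4} \approx -21587.0$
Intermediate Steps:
$J = \frac{1}{2} \approx 0.5$
$k = \frac{9}{4}$ ($k = \left(\frac{1}{2} - 2\right)^{2} = \left(- \frac{3}{2}\right)^{2} = \frac{9}{4} \approx 2.25$)
$M{\left(I \right)} = \frac{9}{4}$
$W = \frac{9}{4} \approx 2.25$
$S{\left(q,c \right)} = c q$
$\left(S{\left(p{\left(-6 \right)},127 \right)} - 20827\right) + W = \left(127 \left(-6\right) - 20827\right) + \frac{9}{4} = \left(-762 - 20827\right) + \frac{9}{4} = -21589 + \frac{9}{4} = - \frac{86347}{4}$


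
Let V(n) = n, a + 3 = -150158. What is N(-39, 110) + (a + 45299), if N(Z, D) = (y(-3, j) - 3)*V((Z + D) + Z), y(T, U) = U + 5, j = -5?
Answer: -104958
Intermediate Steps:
y(T, U) = 5 + U
a = -150161 (a = -3 - 150158 = -150161)
N(Z, D) = -6*Z - 3*D (N(Z, D) = ((5 - 5) - 3)*((Z + D) + Z) = (0 - 3)*((D + Z) + Z) = -3*(D + 2*Z) = -6*Z - 3*D)
N(-39, 110) + (a + 45299) = (-6*(-39) - 3*110) + (-150161 + 45299) = (234 - 330) - 104862 = -96 - 104862 = -104958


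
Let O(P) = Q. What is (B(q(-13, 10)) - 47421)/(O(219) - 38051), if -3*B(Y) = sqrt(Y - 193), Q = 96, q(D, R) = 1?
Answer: 47421/37955 + 8*I*sqrt(3)/113865 ≈ 1.2494 + 0.00012169*I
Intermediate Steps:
B(Y) = -sqrt(-193 + Y)/3 (B(Y) = -sqrt(Y - 193)/3 = -sqrt(-193 + Y)/3)
O(P) = 96
(B(q(-13, 10)) - 47421)/(O(219) - 38051) = (-sqrt(-193 + 1)/3 - 47421)/(96 - 38051) = (-8*I*sqrt(3)/3 - 47421)/(-37955) = (-8*I*sqrt(3)/3 - 47421)*(-1/37955) = (-47421 - 8*I*sqrt(3)/3)*(-1/37955) = 47421/37955 + 8*I*sqrt(3)/113865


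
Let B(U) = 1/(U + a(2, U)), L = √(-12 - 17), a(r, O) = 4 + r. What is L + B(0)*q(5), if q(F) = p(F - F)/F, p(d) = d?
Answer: I*√29 ≈ 5.3852*I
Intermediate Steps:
q(F) = 0 (q(F) = (F - F)/F = 0/F = 0)
L = I*√29 (L = √(-29) = I*√29 ≈ 5.3852*I)
B(U) = 1/(6 + U) (B(U) = 1/(U + (4 + 2)) = 1/(U + 6) = 1/(6 + U))
L + B(0)*q(5) = I*√29 + 0/(6 + 0) = I*√29 + 0/6 = I*√29 + (⅙)*0 = I*√29 + 0 = I*√29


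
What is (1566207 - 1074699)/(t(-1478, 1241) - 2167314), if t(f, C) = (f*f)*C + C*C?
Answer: 54612/301146379 ≈ 0.00018135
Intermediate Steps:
t(f, C) = C**2 + C*f**2 (t(f, C) = f**2*C + C**2 = C*f**2 + C**2 = C**2 + C*f**2)
(1566207 - 1074699)/(t(-1478, 1241) - 2167314) = (1566207 - 1074699)/(1241*(1241 + (-1478)**2) - 2167314) = 491508/(1241*(1241 + 2184484) - 2167314) = 491508/(1241*2185725 - 2167314) = 491508/(2712484725 - 2167314) = 491508/2710317411 = 491508*(1/2710317411) = 54612/301146379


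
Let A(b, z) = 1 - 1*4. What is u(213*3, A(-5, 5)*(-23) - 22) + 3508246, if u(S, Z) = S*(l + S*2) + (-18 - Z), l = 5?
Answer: 4328018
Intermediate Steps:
A(b, z) = -3 (A(b, z) = 1 - 4 = -3)
u(S, Z) = -18 - Z + S*(5 + 2*S) (u(S, Z) = S*(5 + S*2) + (-18 - Z) = S*(5 + 2*S) + (-18 - Z) = -18 - Z + S*(5 + 2*S))
u(213*3, A(-5, 5)*(-23) - 22) + 3508246 = (-18 - (-3*(-23) - 22) + 2*(213*3)² + 5*(213*3)) + 3508246 = (-18 - (69 - 22) + 2*639² + 5*639) + 3508246 = (-18 - 1*47 + 2*408321 + 3195) + 3508246 = (-18 - 47 + 816642 + 3195) + 3508246 = 819772 + 3508246 = 4328018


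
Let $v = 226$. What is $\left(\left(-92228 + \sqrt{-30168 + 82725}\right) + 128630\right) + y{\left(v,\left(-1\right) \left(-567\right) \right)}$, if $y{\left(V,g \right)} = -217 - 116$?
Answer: $36069 + \sqrt{52557} \approx 36298.0$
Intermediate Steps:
$y{\left(V,g \right)} = -333$ ($y{\left(V,g \right)} = -217 - 116 = -333$)
$\left(\left(-92228 + \sqrt{-30168 + 82725}\right) + 128630\right) + y{\left(v,\left(-1\right) \left(-567\right) \right)} = \left(\left(-92228 + \sqrt{-30168 + 82725}\right) + 128630\right) - 333 = \left(\left(-92228 + \sqrt{52557}\right) + 128630\right) - 333 = \left(36402 + \sqrt{52557}\right) - 333 = 36069 + \sqrt{52557}$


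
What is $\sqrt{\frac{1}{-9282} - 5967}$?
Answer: $\frac{i \sqrt{514090020990}}{9282} \approx 77.246 i$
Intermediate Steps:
$\sqrt{\frac{1}{-9282} - 5967} = \sqrt{- \frac{1}{9282} - 5967} = \sqrt{- \frac{55385695}{9282}} = \frac{i \sqrt{514090020990}}{9282}$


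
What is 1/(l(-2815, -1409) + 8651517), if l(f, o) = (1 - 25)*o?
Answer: 1/8685333 ≈ 1.1514e-7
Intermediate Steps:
l(f, o) = -24*o
1/(l(-2815, -1409) + 8651517) = 1/(-24*(-1409) + 8651517) = 1/(33816 + 8651517) = 1/8685333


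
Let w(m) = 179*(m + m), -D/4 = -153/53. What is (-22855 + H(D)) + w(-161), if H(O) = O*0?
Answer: -80493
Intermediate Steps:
D = 612/53 (D = -(-612)/53 = -4*(-153/53) = 612/53 ≈ 11.547)
H(O) = 0
w(m) = 358*m (w(m) = 179*(2*m) = 358*m)
(-22855 + H(D)) + w(-161) = (-22855 + 0) + 358*(-161) = -22855 - 57638 = -80493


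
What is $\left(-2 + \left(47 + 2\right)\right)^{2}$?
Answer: $2209$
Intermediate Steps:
$\left(-2 + \left(47 + 2\right)\right)^{2} = \left(-2 + 49\right)^{2} = 47^{2} = 2209$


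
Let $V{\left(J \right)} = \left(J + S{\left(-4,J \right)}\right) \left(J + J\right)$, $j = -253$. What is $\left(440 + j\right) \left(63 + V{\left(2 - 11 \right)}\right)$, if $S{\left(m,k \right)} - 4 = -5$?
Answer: $45441$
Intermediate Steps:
$S{\left(m,k \right)} = -1$ ($S{\left(m,k \right)} = 4 - 5 = -1$)
$V{\left(J \right)} = 2 J \left(-1 + J\right)$ ($V{\left(J \right)} = \left(J - 1\right) \left(J + J\right) = \left(-1 + J\right) 2 J = 2 J \left(-1 + J\right)$)
$\left(440 + j\right) \left(63 + V{\left(2 - 11 \right)}\right) = \left(440 - 253\right) \left(63 + 2 \left(2 - 11\right) \left(-1 + \left(2 - 11\right)\right)\right) = 187 \left(63 + 2 \left(2 - 11\right) \left(-1 + \left(2 - 11\right)\right)\right) = 187 \left(63 + 2 \left(-9\right) \left(-1 - 9\right)\right) = 187 \left(63 + 2 \left(-9\right) \left(-10\right)\right) = 187 \left(63 + 180\right) = 187 \cdot 243 = 45441$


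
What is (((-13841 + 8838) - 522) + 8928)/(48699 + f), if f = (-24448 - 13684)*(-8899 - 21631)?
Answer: 3403/1164218659 ≈ 2.9230e-6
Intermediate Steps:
f = 1164169960 (f = -38132*(-30530) = 1164169960)
(((-13841 + 8838) - 522) + 8928)/(48699 + f) = (((-13841 + 8838) - 522) + 8928)/(48699 + 1164169960) = ((-5003 - 522) + 8928)/1164218659 = (-5525 + 8928)*(1/1164218659) = 3403*(1/1164218659) = 3403/1164218659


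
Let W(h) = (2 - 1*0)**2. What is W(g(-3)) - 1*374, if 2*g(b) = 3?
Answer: -370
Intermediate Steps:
g(b) = 3/2 (g(b) = (1/2)*3 = 3/2)
W(h) = 4 (W(h) = (2 + 0)**2 = 2**2 = 4)
W(g(-3)) - 1*374 = 4 - 1*374 = 4 - 374 = -370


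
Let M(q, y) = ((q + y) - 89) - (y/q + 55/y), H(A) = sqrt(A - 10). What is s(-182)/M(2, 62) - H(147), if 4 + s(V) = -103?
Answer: 6634/3527 - sqrt(137) ≈ -9.8238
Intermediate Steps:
H(A) = sqrt(-10 + A)
s(V) = -107 (s(V) = -4 - 103 = -107)
M(q, y) = -89 + q + y - 55/y - y/q (M(q, y) = (-89 + q + y) - (55/y + y/q) = (-89 + q + y) + (-55/y - y/q) = -89 + q + y - 55/y - y/q)
s(-182)/M(2, 62) - H(147) = -107/(-89 + 2 + 62 - 55/62 - 1*62/2) - sqrt(-10 + 147) = -107/(-89 + 2 + 62 - 55*1/62 - 1*62*1/2) - sqrt(137) = -107/(-89 + 2 + 62 - 55/62 - 31) - sqrt(137) = -107/(-3527/62) - sqrt(137) = -107*(-62/3527) - sqrt(137) = 6634/3527 - sqrt(137)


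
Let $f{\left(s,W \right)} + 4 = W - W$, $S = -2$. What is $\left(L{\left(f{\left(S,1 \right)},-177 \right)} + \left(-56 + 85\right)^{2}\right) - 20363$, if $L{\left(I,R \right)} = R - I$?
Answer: $-19695$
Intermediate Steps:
$f{\left(s,W \right)} = -4$ ($f{\left(s,W \right)} = -4 + \left(W - W\right) = -4 + 0 = -4$)
$\left(L{\left(f{\left(S,1 \right)},-177 \right)} + \left(-56 + 85\right)^{2}\right) - 20363 = \left(\left(-177 - -4\right) + \left(-56 + 85\right)^{2}\right) - 20363 = \left(\left(-177 + 4\right) + 29^{2}\right) - 20363 = \left(-173 + 841\right) - 20363 = 668 - 20363 = -19695$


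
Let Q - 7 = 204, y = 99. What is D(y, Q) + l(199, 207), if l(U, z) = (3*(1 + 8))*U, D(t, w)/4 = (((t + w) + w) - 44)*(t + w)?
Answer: 596853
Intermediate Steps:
Q = 211 (Q = 7 + 204 = 211)
D(t, w) = 4*(t + w)*(-44 + t + 2*w) (D(t, w) = 4*((((t + w) + w) - 44)*(t + w)) = 4*(((t + 2*w) - 44)*(t + w)) = 4*((-44 + t + 2*w)*(t + w)) = 4*((t + w)*(-44 + t + 2*w)) = 4*(t + w)*(-44 + t + 2*w))
l(U, z) = 27*U (l(U, z) = (3*9)*U = 27*U)
D(y, Q) + l(199, 207) = (-176*99 - 176*211 + 4*99**2 + 8*211**2 + 12*99*211) + 27*199 = (-17424 - 37136 + 4*9801 + 8*44521 + 250668) + 5373 = (-17424 - 37136 + 39204 + 356168 + 250668) + 5373 = 591480 + 5373 = 596853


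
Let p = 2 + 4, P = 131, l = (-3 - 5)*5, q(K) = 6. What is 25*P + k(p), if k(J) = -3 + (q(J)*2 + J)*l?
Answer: 2552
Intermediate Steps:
l = -40 (l = -8*5 = -40)
p = 6
k(J) = -483 - 40*J (k(J) = -3 + (6*2 + J)*(-40) = -3 + (12 + J)*(-40) = -3 + (-480 - 40*J) = -483 - 40*J)
25*P + k(p) = 25*131 + (-483 - 40*6) = 3275 + (-483 - 240) = 3275 - 723 = 2552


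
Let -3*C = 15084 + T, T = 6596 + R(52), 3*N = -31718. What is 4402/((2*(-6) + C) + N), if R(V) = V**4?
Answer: -6603/3682525 ≈ -0.0017931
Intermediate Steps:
N = -31718/3 (N = (1/3)*(-31718) = -31718/3 ≈ -10573.)
T = 7318212 (T = 6596 + 52**4 = 6596 + 7311616 = 7318212)
C = -2444432 (C = -(15084 + 7318212)/3 = -1/3*7333296 = -2444432)
4402/((2*(-6) + C) + N) = 4402/((2*(-6) - 2444432) - 31718/3) = 4402/((-12 - 2444432) - 31718/3) = 4402/(-2444444 - 31718/3) = 4402/(-7365050/3) = 4402*(-3/7365050) = -6603/3682525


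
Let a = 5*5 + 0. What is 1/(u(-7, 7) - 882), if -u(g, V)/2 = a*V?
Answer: -1/1232 ≈ -0.00081169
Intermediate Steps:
a = 25 (a = 25 + 0 = 25)
u(g, V) = -50*V
1/(u(-7, 7) - 882) = 1/(-50*7 - 882) = 1/(-350 - 882) = 1/(-1232) = -1/1232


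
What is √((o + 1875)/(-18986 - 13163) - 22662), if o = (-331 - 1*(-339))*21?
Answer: 9*I*√289167427549/32149 ≈ 150.54*I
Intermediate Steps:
o = 168 (o = (-331 + 339)*21 = 8*21 = 168)
√((o + 1875)/(-18986 - 13163) - 22662) = √((168 + 1875)/(-18986 - 13163) - 22662) = √(2043/(-32149) - 22662) = √(2043*(-1/32149) - 22662) = √(-2043/32149 - 22662) = √(-728562681/32149) = 9*I*√289167427549/32149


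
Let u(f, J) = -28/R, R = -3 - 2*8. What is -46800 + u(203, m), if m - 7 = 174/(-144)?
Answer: -889172/19 ≈ -46799.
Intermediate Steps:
m = 139/24 (m = 7 + 174/(-144) = 7 + 174*(-1/144) = 7 - 29/24 = 139/24 ≈ 5.7917)
R = -19 (R = -3 - 16 = -19)
u(f, J) = 28/19 (u(f, J) = -28/(-19) = -28*(-1/19) = 28/19)
-46800 + u(203, m) = -46800 + 28/19 = -889172/19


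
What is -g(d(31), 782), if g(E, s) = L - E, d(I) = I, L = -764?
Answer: 795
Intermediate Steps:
g(E, s) = -764 - E
-g(d(31), 782) = -(-764 - 1*31) = -(-764 - 31) = -1*(-795) = 795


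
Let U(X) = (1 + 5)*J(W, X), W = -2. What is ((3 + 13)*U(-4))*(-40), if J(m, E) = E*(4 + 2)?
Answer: 92160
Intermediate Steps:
J(m, E) = 6*E (J(m, E) = E*6 = 6*E)
U(X) = 36*X (U(X) = (1 + 5)*(6*X) = 6*(6*X) = 36*X)
((3 + 13)*U(-4))*(-40) = ((3 + 13)*(36*(-4)))*(-40) = (16*(-144))*(-40) = -2304*(-40) = 92160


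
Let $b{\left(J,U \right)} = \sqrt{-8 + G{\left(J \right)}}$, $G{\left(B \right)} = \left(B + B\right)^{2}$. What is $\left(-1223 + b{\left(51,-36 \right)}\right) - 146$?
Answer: $-1369 + 2 \sqrt{2599} \approx -1267.0$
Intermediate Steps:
$G{\left(B \right)} = 4 B^{2}$ ($G{\left(B \right)} = \left(2 B\right)^{2} = 4 B^{2}$)
$b{\left(J,U \right)} = \sqrt{-8 + 4 J^{2}}$
$\left(-1223 + b{\left(51,-36 \right)}\right) - 146 = \left(-1223 + 2 \sqrt{-2 + 51^{2}}\right) - 146 = \left(-1223 + 2 \sqrt{-2 + 2601}\right) - 146 = \left(-1223 + 2 \sqrt{2599}\right) - 146 = -1369 + 2 \sqrt{2599}$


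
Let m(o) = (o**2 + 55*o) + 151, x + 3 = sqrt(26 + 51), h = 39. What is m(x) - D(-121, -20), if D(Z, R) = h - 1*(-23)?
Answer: 10 + 49*sqrt(77) ≈ 439.97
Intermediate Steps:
D(Z, R) = 62 (D(Z, R) = 39 - 1*(-23) = 39 + 23 = 62)
x = -3 + sqrt(77) (x = -3 + sqrt(26 + 51) = -3 + sqrt(77) ≈ 5.7750)
m(o) = 151 + o**2 + 55*o
m(x) - D(-121, -20) = (151 + (-3 + sqrt(77))**2 + 55*(-3 + sqrt(77))) - 1*62 = (151 + (-3 + sqrt(77))**2 + (-165 + 55*sqrt(77))) - 62 = (-14 + (-3 + sqrt(77))**2 + 55*sqrt(77)) - 62 = -76 + (-3 + sqrt(77))**2 + 55*sqrt(77)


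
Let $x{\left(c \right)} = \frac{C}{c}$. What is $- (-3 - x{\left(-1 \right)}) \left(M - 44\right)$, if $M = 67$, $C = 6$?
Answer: $-69$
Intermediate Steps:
$x{\left(c \right)} = \frac{6}{c}$
$- (-3 - x{\left(-1 \right)}) \left(M - 44\right) = - (-3 - \frac{6}{-1}) \left(67 - 44\right) = - (-3 - 6 \left(-1\right)) 23 = - (-3 - -6) 23 = - (-3 + 6) 23 = \left(-1\right) 3 \cdot 23 = \left(-3\right) 23 = -69$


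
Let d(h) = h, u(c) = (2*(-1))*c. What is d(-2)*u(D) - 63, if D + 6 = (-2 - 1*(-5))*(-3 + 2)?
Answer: -99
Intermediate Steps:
D = -9 (D = -6 + (-2 - 1*(-5))*(-3 + 2) = -6 + (-2 + 5)*(-1) = -6 + 3*(-1) = -6 - 3 = -9)
u(c) = -2*c
d(-2)*u(D) - 63 = -(-4)*(-9) - 63 = -2*18 - 63 = -36 - 63 = -99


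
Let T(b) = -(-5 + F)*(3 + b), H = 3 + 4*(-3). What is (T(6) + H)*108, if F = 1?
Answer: 2916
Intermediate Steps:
H = -9 (H = 3 - 12 = -9)
T(b) = 12 + 4*b (T(b) = -(-5 + 1)*(3 + b) = -(-4)*(3 + b) = -(-12 - 4*b) = 12 + 4*b)
(T(6) + H)*108 = ((12 + 4*6) - 9)*108 = ((12 + 24) - 9)*108 = (36 - 9)*108 = 27*108 = 2916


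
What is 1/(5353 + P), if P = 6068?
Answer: 1/11421 ≈ 8.7558e-5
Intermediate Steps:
1/(5353 + P) = 1/(5353 + 6068) = 1/11421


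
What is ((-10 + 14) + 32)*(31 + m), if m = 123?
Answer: 5544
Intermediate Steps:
((-10 + 14) + 32)*(31 + m) = ((-10 + 14) + 32)*(31 + 123) = (4 + 32)*154 = 36*154 = 5544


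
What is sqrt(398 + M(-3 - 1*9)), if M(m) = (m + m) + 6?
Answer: 2*sqrt(95) ≈ 19.494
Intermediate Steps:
M(m) = 6 + 2*m (M(m) = 2*m + 6 = 6 + 2*m)
sqrt(398 + M(-3 - 1*9)) = sqrt(398 + (6 + 2*(-3 - 1*9))) = sqrt(398 + (6 + 2*(-3 - 9))) = sqrt(398 + (6 + 2*(-12))) = sqrt(398 + (6 - 24)) = sqrt(398 - 18) = sqrt(380) = 2*sqrt(95)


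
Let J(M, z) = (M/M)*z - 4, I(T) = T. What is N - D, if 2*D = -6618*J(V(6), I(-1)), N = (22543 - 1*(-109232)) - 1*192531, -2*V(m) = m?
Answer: -77301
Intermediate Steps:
V(m) = -m/2
J(M, z) = -4 + z (J(M, z) = 1*z - 4 = z - 4 = -4 + z)
N = -60756 (N = (22543 + 109232) - 192531 = 131775 - 192531 = -60756)
D = 16545 (D = (-6618*(-4 - 1))/2 = (-6618*(-5))/2 = (½)*33090 = 16545)
N - D = -60756 - 1*16545 = -60756 - 16545 = -77301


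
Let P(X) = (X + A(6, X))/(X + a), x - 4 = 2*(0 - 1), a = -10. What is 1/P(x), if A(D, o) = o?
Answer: -2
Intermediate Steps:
x = 2 (x = 4 + 2*(0 - 1) = 4 + 2*(-1) = 4 - 2 = 2)
P(X) = 2*X/(-10 + X) (P(X) = (X + X)/(X - 10) = (2*X)/(-10 + X) = 2*X/(-10 + X))
1/P(x) = 1/(2*2/(-10 + 2)) = 1/(2*2/(-8)) = 1/(2*2*(-⅛)) = 1/(-½) = -2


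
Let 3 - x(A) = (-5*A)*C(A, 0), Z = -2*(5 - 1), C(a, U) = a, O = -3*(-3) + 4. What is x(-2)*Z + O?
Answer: -171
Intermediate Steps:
O = 13 (O = 9 + 4 = 13)
Z = -8 (Z = -2*4 = -8)
x(A) = 3 + 5*A**2 (x(A) = 3 - (-5*A)*A = 3 - (-5)*A**2 = 3 + 5*A**2)
x(-2)*Z + O = (3 + 5*(-2)**2)*(-8) + 13 = (3 + 5*4)*(-8) + 13 = (3 + 20)*(-8) + 13 = 23*(-8) + 13 = -184 + 13 = -171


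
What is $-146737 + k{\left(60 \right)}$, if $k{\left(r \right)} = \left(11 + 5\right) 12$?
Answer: $-146545$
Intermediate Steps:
$k{\left(r \right)} = 192$ ($k{\left(r \right)} = 16 \cdot 12 = 192$)
$-146737 + k{\left(60 \right)} = -146737 + 192 = -146545$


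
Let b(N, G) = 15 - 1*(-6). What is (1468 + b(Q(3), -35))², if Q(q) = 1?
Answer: 2217121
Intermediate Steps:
b(N, G) = 21 (b(N, G) = 15 + 6 = 21)
(1468 + b(Q(3), -35))² = (1468 + 21)² = 1489² = 2217121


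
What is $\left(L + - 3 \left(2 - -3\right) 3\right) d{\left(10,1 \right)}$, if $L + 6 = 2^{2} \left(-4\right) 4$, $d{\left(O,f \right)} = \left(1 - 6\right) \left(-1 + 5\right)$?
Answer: $2300$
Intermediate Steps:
$d{\left(O,f \right)} = -20$ ($d{\left(O,f \right)} = \left(-5\right) 4 = -20$)
$L = -70$ ($L = -6 + 2^{2} \left(-4\right) 4 = -6 + 4 \left(-4\right) 4 = -6 - 64 = -70$)
$\left(L + - 3 \left(2 - -3\right) 3\right) d{\left(10,1 \right)} = \left(-70 + - 3 \left(2 - -3\right) 3\right) \left(-20\right) = \left(-70 + - 3 \left(2 + 3\right) 3\right) \left(-20\right) = \left(-70 + \left(-3\right) 5 \cdot 3\right) \left(-20\right) = \left(-70 - 45\right) \left(-20\right) = \left(-115\right) \left(-20\right) = 2300$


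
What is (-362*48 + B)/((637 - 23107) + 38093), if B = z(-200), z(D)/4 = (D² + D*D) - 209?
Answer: 301788/15623 ≈ 19.317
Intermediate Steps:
z(D) = -836 + 8*D² (z(D) = 4*((D² + D*D) - 209) = 4*((D² + D²) - 209) = 4*(2*D² - 209) = 4*(-209 + 2*D²) = -836 + 8*D²)
B = 319164 (B = -836 + 8*(-200)² = -836 + 8*40000 = -836 + 320000 = 319164)
(-362*48 + B)/((637 - 23107) + 38093) = (-362*48 + 319164)/((637 - 23107) + 38093) = (-17376 + 319164)/(-22470 + 38093) = 301788/15623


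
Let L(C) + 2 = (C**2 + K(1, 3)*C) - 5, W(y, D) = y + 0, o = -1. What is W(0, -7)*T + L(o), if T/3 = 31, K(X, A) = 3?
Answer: -9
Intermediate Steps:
W(y, D) = y
T = 93 (T = 3*31 = 93)
L(C) = -7 + C**2 + 3*C (L(C) = -2 + ((C**2 + 3*C) - 5) = -2 + (-5 + C**2 + 3*C) = -7 + C**2 + 3*C)
W(0, -7)*T + L(o) = 0*93 + (-7 + (-1)**2 + 3*(-1)) = 0 + (-7 + 1 - 3) = 0 - 9 = -9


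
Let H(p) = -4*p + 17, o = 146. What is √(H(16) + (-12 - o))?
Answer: I*√205 ≈ 14.318*I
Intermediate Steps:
H(p) = 17 - 4*p
√(H(16) + (-12 - o)) = √((17 - 4*16) + (-12 - 1*146)) = √((17 - 64) + (-12 - 146)) = √(-47 - 158) = √(-205) = I*√205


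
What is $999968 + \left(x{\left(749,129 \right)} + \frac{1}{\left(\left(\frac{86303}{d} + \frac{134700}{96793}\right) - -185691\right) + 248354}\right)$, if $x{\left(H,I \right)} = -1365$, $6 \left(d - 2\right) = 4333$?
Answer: $\frac{182340010422128178482}{182595095770499} \approx 9.986 \cdot 10^{5}$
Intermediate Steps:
$d = \frac{4345}{6}$ ($d = 2 + \frac{1}{6} \cdot 4333 = 2 + \frac{4333}{6} = \frac{4345}{6} \approx 724.17$)
$999968 + \left(x{\left(749,129 \right)} + \frac{1}{\left(\left(\frac{86303}{d} + \frac{134700}{96793}\right) - -185691\right) + 248354}\right) = 999968 - \left(1365 - \frac{1}{\left(\left(\frac{86303}{\frac{4345}{6}} + \frac{134700}{96793}\right) - -185691\right) + 248354}\right) = 999968 - \left(1365 - \frac{1}{\left(\left(86303 \cdot \frac{6}{4345} + 134700 \cdot \frac{1}{96793}\right) + 185691\right) + 248354}\right) = 999968 - \left(1365 - \frac{1}{\left(\left(\frac{517818}{4345} + \frac{134700}{96793}\right) + 185691\right) + 248354}\right) = 999968 - \left(1365 - \frac{1}{\left(\frac{50706429174}{420565585} + 185691\right) + 248354}\right) = 999968 - \left(1365 - \frac{1}{\frac{78145950473409}{420565585} + 248354}\right) = 999968 - \left(1365 - \frac{1}{\frac{182595095770499}{420565585}}\right) = 999968 + \left(-1365 + \frac{420565585}{182595095770499}\right) = 999968 - \frac{249242305306165550}{182595095770499} = \frac{182340010422128178482}{182595095770499}$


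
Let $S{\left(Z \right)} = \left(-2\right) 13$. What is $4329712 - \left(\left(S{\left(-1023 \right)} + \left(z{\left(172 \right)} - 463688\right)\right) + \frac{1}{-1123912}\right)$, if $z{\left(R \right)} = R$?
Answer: $\frac{5387195689649}{1123912} \approx 4.7933 \cdot 10^{6}$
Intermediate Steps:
$S{\left(Z \right)} = -26$
$4329712 - \left(\left(S{\left(-1023 \right)} + \left(z{\left(172 \right)} - 463688\right)\right) + \frac{1}{-1123912}\right) = 4329712 - \left(\left(-26 + \left(172 - 463688\right)\right) + \frac{1}{-1123912}\right) = 4329712 - \left(\left(-26 + \left(172 - 463688\right)\right) - \frac{1}{1123912}\right) = 4329712 - \left(\left(-26 - 463516\right) - \frac{1}{1123912}\right) = 4329712 - \left(-463542 - \frac{1}{1123912}\right) = 4329712 - - \frac{520980416305}{1123912} = 4329712 + \frac{520980416305}{1123912} = \frac{5387195689649}{1123912}$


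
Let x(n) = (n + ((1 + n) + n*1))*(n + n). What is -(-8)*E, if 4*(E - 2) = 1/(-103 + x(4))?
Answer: 18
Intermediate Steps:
x(n) = 2*n*(1 + 3*n) (x(n) = (n + ((1 + n) + n))*(2*n) = (n + (1 + 2*n))*(2*n) = (1 + 3*n)*(2*n) = 2*n*(1 + 3*n))
E = 9/4 (E = 2 + 1/(4*(-103 + 2*4*(1 + 3*4))) = 2 + 1/(4*(-103 + 2*4*(1 + 12))) = 2 + 1/(4*(-103 + 2*4*13)) = 2 + 1/(4*(-103 + 104)) = 2 + (1/4)/1 = 2 + (1/4)*1 = 2 + 1/4 = 9/4 ≈ 2.2500)
-(-8)*E = -(-8)*9/4 = -8*(-9/4) = 18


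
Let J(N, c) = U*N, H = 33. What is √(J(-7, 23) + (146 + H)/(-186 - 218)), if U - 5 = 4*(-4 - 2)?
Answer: √5408853/202 ≈ 11.513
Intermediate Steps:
U = -19 (U = 5 + 4*(-4 - 2) = 5 + 4*(-6) = 5 - 24 = -19)
J(N, c) = -19*N
√(J(-7, 23) + (146 + H)/(-186 - 218)) = √(-19*(-7) + (146 + 33)/(-186 - 218)) = √(133 + 179/(-404)) = √(133 + 179*(-1/404)) = √(133 - 179/404) = √(53553/404) = √5408853/202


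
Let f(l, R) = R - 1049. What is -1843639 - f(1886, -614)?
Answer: -1841976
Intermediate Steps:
f(l, R) = -1049 + R
-1843639 - f(1886, -614) = -1843639 - (-1049 - 614) = -1843639 - 1*(-1663) = -1843639 + 1663 = -1841976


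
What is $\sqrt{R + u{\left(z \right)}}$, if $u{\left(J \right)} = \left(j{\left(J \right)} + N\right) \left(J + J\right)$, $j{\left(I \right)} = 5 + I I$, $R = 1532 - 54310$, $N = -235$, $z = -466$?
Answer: $i \sqrt{202227810} \approx 14221.0 i$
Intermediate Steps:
$R = -52778$
$j{\left(I \right)} = 5 + I^{2}$
$u{\left(J \right)} = 2 J \left(-230 + J^{2}\right)$ ($u{\left(J \right)} = \left(\left(5 + J^{2}\right) - 235\right) \left(J + J\right) = \left(-230 + J^{2}\right) 2 J = 2 J \left(-230 + J^{2}\right)$)
$\sqrt{R + u{\left(z \right)}} = \sqrt{-52778 + 2 \left(-466\right) \left(-230 + \left(-466\right)^{2}\right)} = \sqrt{-52778 + 2 \left(-466\right) \left(-230 + 217156\right)} = \sqrt{-52778 + 2 \left(-466\right) 216926} = \sqrt{-52778 - 202175032} = \sqrt{-202227810} = i \sqrt{202227810}$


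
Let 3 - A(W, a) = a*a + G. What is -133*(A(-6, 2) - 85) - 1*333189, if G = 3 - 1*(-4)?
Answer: -320820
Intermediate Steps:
G = 7 (G = 3 + 4 = 7)
A(W, a) = -4 - a**2 (A(W, a) = 3 - (a*a + 7) = 3 - (a**2 + 7) = 3 - (7 + a**2) = 3 + (-7 - a**2) = -4 - a**2)
-133*(A(-6, 2) - 85) - 1*333189 = -133*((-4 - 1*2**2) - 85) - 1*333189 = -133*((-4 - 1*4) - 85) - 333189 = -133*((-4 - 4) - 85) - 333189 = -133*(-8 - 85) - 333189 = -133*(-93) - 333189 = 12369 - 333189 = -320820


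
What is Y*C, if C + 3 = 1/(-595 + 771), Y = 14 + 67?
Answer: -42687/176 ≈ -242.54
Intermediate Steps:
Y = 81
C = -527/176 (C = -3 + 1/(-595 + 771) = -3 + 1/176 = -527/176 ≈ -2.9943)
Y*C = 81*(-527/176) = -42687/176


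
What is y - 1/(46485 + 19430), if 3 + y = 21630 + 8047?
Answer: 1955961709/65915 ≈ 29674.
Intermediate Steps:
y = 29674 (y = -3 + (21630 + 8047) = -3 + 29677 = 29674)
y - 1/(46485 + 19430) = 29674 - 1/(46485 + 19430) = 29674 - 1/65915 = 1955961709/65915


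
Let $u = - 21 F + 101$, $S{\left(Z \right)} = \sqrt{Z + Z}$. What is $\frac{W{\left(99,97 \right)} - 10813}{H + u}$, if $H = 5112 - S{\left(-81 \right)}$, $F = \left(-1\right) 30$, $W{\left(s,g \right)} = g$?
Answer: $- \frac{62613588}{34140811} - \frac{96444 i \sqrt{2}}{34140811} \approx -1.834 - 0.003995 i$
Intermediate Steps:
$S{\left(Z \right)} = \sqrt{2} \sqrt{Z}$ ($S{\left(Z \right)} = \sqrt{2 Z} = \sqrt{2} \sqrt{Z}$)
$F = -30$
$H = 5112 - 9 i \sqrt{2}$ ($H = 5112 - \sqrt{2} \sqrt{-81} = 5112 - \sqrt{2} \cdot 9 i = 5112 - 9 i \sqrt{2} \approx 5112.0 - 12.728 i$)
$u = 731$ ($u = \left(-21\right) \left(-30\right) + 101 = 630 + 101 = 731$)
$\frac{W{\left(99,97 \right)} - 10813}{H + u} = \frac{97 - 10813}{\left(5112 - 9 i \sqrt{2}\right) + 731} = - \frac{10716}{5843 - 9 i \sqrt{2}}$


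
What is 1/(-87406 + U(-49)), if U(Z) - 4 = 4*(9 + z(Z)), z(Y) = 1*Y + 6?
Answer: -1/87538 ≈ -1.1424e-5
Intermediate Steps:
z(Y) = 6 + Y (z(Y) = Y + 6 = 6 + Y)
U(Z) = 64 + 4*Z (U(Z) = 4 + 4*(9 + (6 + Z)) = 4 + 4*(15 + Z) = 4 + (60 + 4*Z) = 64 + 4*Z)
1/(-87406 + U(-49)) = 1/(-87406 + (64 + 4*(-49))) = 1/(-87406 + (64 - 196)) = 1/(-87406 - 132) = 1/(-87538) = -1/87538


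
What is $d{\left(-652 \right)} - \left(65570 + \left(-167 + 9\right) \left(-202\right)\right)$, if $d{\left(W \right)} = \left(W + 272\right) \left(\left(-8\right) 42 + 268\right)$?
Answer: $-71646$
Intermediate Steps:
$d{\left(W \right)} = -18496 - 68 W$ ($d{\left(W \right)} = \left(272 + W\right) \left(-336 + 268\right) = \left(272 + W\right) \left(-68\right) = -18496 - 68 W$)
$d{\left(-652 \right)} - \left(65570 + \left(-167 + 9\right) \left(-202\right)\right) = \left(-18496 - -44336\right) - \left(65570 + \left(-167 + 9\right) \left(-202\right)\right) = \left(-18496 + 44336\right) - \left(65570 - -31916\right) = 25840 - \left(65570 + 31916\right) = 25840 - 97486 = -71646$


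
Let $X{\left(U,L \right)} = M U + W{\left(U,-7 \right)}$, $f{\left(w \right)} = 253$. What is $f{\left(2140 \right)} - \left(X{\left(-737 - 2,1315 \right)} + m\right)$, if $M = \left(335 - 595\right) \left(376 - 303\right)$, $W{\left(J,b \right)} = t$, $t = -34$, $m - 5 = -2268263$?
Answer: $-11757675$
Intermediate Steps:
$m = -2268258$ ($m = 5 - 2268263 = -2268258$)
$W{\left(J,b \right)} = -34$
$M = -18980$ ($M = \left(-260\right) 73 = -18980$)
$X{\left(U,L \right)} = -34 - 18980 U$ ($X{\left(U,L \right)} = - 18980 U - 34 = -34 - 18980 U$)
$f{\left(2140 \right)} - \left(X{\left(-737 - 2,1315 \right)} + m\right) = 253 - \left(\left(-34 - 18980 \left(-737 - 2\right)\right) - 2268258\right) = 253 - \left(\left(-34 - -14026220\right) - 2268258\right) = 253 - \left(\left(-34 + 14026220\right) - 2268258\right) = 253 - \left(14026186 - 2268258\right) = 253 - 11757928 = -11757675$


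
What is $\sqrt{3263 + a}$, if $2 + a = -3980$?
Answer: $i \sqrt{719} \approx 26.814 i$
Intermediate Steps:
$a = -3982$ ($a = -2 - 3980 = -3982$)
$\sqrt{3263 + a} = \sqrt{3263 - 3982} = \sqrt{-719} = i \sqrt{719}$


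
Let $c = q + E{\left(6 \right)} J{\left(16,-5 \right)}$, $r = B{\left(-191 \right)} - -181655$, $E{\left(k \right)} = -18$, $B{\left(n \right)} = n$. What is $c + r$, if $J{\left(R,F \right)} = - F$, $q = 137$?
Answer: $181511$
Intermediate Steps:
$r = 181464$ ($r = -191 - -181655 = -191 + 181655 = 181464$)
$c = 47$ ($c = 137 - 18 \left(\left(-1\right) \left(-5\right)\right) = 137 - 90 = 47$)
$c + r = 47 + 181464 = 181511$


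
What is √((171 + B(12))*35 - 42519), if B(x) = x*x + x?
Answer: I*√31074 ≈ 176.28*I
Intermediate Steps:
B(x) = x + x² (B(x) = x² + x = x + x²)
√((171 + B(12))*35 - 42519) = √((171 + 12*(1 + 12))*35 - 42519) = √((171 + 12*13)*35 - 42519) = √((171 + 156)*35 - 42519) = √(327*35 - 42519) = √(11445 - 42519) = √(-31074) = I*√31074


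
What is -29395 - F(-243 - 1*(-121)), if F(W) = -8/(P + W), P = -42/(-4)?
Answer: -6555101/223 ≈ -29395.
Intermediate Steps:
P = 21/2 (P = -42*(-¼) = 21/2 ≈ 10.500)
F(W) = -8/(21/2 + W)
-29395 - F(-243 - 1*(-121)) = -29395 - (-16)/(21 + 2*(-243 - 1*(-121))) = -29395 - (-16)/(21 + 2*(-243 + 121)) = -29395 - (-16)/(21 + 2*(-122)) = -29395 - (-16)/(21 - 244) = -29395 - (-16)/(-223) = -29395 - (-16)*(-1)/223 = -29395 - 1*16/223 = -29395 - 16/223 = -6555101/223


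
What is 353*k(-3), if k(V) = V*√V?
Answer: -1059*I*√3 ≈ -1834.2*I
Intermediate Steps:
k(V) = V^(3/2)
353*k(-3) = 353*(-3)^(3/2) = 353*(-3*I*√3) = -1059*I*√3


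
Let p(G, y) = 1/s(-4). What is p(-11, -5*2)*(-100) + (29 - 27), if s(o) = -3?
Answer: 106/3 ≈ 35.333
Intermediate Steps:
p(G, y) = -1/3 (p(G, y) = 1/(-3) = -1/3)
p(-11, -5*2)*(-100) + (29 - 27) = -1/3*(-100) + (29 - 27) = 100/3 + 2 = 106/3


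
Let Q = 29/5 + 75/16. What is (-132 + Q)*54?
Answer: -262467/40 ≈ -6561.7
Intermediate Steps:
Q = 839/80 (Q = 29*(⅕) + 75*(1/16) = 29/5 + 75/16 = 839/80 ≈ 10.488)
(-132 + Q)*54 = (-132 + 839/80)*54 = -9721/80*54 = -262467/40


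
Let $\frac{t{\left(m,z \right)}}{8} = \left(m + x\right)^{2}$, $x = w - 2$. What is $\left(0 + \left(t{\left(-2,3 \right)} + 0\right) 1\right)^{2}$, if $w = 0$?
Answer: $16384$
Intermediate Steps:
$x = -2$ ($x = 0 - 2 = -2$)
$t{\left(m,z \right)} = 8 \left(-2 + m\right)^{2}$ ($t{\left(m,z \right)} = 8 \left(m - 2\right)^{2} = 8 \left(-2 + m\right)^{2}$)
$\left(0 + \left(t{\left(-2,3 \right)} + 0\right) 1\right)^{2} = \left(0 + \left(8 \left(-2 - 2\right)^{2} + 0\right) 1\right)^{2} = \left(0 + \left(8 \left(-4\right)^{2} + 0\right) 1\right)^{2} = \left(0 + \left(8 \cdot 16 + 0\right) 1\right)^{2} = \left(0 + \left(128 + 0\right) 1\right)^{2} = \left(0 + 128 \cdot 1\right)^{2} = \left(0 + 128\right)^{2} = 128^{2} = 16384$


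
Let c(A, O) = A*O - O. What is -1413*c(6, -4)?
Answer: 28260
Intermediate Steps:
c(A, O) = -O + A*O
-1413*c(6, -4) = -(-5652)*(-1 + 6) = -(-5652)*5 = -1413*(-20) = 28260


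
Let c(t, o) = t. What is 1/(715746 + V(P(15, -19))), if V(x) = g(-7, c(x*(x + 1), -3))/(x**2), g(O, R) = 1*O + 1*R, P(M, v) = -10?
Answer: 100/71574683 ≈ 1.3971e-6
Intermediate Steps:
g(O, R) = O + R
V(x) = (-7 + x*(1 + x))/x**2 (V(x) = (-7 + x*(x + 1))/(x**2) = (-7 + x*(1 + x))/x**2)
1/(715746 + V(P(15, -19))) = 1/(715746 + (-7 - 10*(1 - 10))/(-10)**2) = 1/(715746 + (-7 - 10*(-9))/100) = 1/(715746 + (-7 + 90)/100) = 1/(715746 + (1/100)*83) = 1/(715746 + 83/100) = 1/(71574683/100) = 100/71574683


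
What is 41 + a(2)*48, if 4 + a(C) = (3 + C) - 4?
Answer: -103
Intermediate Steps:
a(C) = -5 + C (a(C) = -4 + ((3 + C) - 4) = -4 + (-1 + C) = -5 + C)
41 + a(2)*48 = 41 + (-5 + 2)*48 = 41 - 3*48 = 41 - 144 = -103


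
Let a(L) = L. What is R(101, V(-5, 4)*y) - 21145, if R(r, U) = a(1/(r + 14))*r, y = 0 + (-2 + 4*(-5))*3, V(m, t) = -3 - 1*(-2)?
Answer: -2431574/115 ≈ -21144.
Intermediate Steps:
V(m, t) = -1 (V(m, t) = -3 + 2 = -1)
y = -66 (y = 0 + (-2 - 20)*3 = 0 - 22*3 = 0 - 66 = -66)
R(r, U) = r/(14 + r) (R(r, U) = r/(r + 14) = r/(14 + r))
R(101, V(-5, 4)*y) - 21145 = 101/(14 + 101) - 21145 = 101/115 - 21145 = -2431574/115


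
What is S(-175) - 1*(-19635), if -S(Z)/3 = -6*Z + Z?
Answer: 17010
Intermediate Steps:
S(Z) = 15*Z (S(Z) = -3*(-6*Z + Z) = -(-15)*Z = 15*Z)
S(-175) - 1*(-19635) = 15*(-175) - 1*(-19635) = -2625 + 19635 = 17010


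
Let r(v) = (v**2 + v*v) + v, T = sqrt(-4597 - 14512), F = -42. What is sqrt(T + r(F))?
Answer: sqrt(3486 + I*sqrt(19109)) ≈ 59.054 + 1.1704*I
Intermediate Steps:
T = I*sqrt(19109) (T = sqrt(-19109) = I*sqrt(19109) ≈ 138.24*I)
r(v) = v + 2*v**2 (r(v) = (v**2 + v**2) + v = 2*v**2 + v = v + 2*v**2)
sqrt(T + r(F)) = sqrt(I*sqrt(19109) - 42*(1 + 2*(-42))) = sqrt(I*sqrt(19109) - 42*(1 - 84)) = sqrt(I*sqrt(19109) - 42*(-83)) = sqrt(I*sqrt(19109) + 3486) = sqrt(3486 + I*sqrt(19109))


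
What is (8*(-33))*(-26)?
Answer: 6864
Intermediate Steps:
(8*(-33))*(-26) = -264*(-26) = 6864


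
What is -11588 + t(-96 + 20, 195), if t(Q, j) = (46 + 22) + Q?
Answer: -11596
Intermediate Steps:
t(Q, j) = 68 + Q
-11588 + t(-96 + 20, 195) = -11588 + (68 + (-96 + 20)) = -11588 + (68 - 76) = -11588 - 8 = -11596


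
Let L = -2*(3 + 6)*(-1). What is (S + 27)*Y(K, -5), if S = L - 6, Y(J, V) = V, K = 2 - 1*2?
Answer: -195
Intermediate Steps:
L = 18 (L = -2*9*(-1) = -18*(-1) = 18)
K = 0 (K = 2 - 2 = 0)
S = 12 (S = 18 - 6 = 12)
(S + 27)*Y(K, -5) = (12 + 27)*(-5) = 39*(-5) = -195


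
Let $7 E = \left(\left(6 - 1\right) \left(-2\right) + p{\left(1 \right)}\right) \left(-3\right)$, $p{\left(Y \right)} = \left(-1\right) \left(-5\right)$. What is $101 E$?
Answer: $\frac{1515}{7} \approx 216.43$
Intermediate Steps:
$p{\left(Y \right)} = 5$
$E = \frac{15}{7}$ ($E = \frac{\left(\left(6 - 1\right) \left(-2\right) + 5\right) \left(-3\right)}{7} = \frac{\left(5 \left(-2\right) + 5\right) \left(-3\right)}{7} = \frac{\left(-10 + 5\right) \left(-3\right)}{7} = \frac{\left(-5\right) \left(-3\right)}{7} = \frac{1}{7} \cdot 15 = \frac{15}{7} \approx 2.1429$)
$101 E = 101 \cdot \frac{15}{7} = \frac{1515}{7}$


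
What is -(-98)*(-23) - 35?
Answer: -2289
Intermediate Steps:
-(-98)*(-23) - 35 = -98*23 - 35 = -2254 - 35 = -2289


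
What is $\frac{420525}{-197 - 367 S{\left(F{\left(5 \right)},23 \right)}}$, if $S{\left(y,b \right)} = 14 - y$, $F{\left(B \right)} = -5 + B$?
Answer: $- \frac{84105}{1067} \approx -78.824$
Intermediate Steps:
$\frac{420525}{-197 - 367 S{\left(F{\left(5 \right)},23 \right)}} = \frac{420525}{-197 - 367 \left(14 - \left(-5 + 5\right)\right)} = \frac{420525}{-197 - 367 \left(14 - 0\right)} = \frac{420525}{-197 - 367 \left(14 + 0\right)} = \frac{420525}{-197 - 5138} = \frac{420525}{-5335} = 420525 \left(- \frac{1}{5335}\right) = - \frac{84105}{1067}$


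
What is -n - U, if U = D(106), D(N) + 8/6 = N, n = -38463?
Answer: 115075/3 ≈ 38358.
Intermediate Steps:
D(N) = -4/3 + N
U = 314/3 (U = -4/3 + 106 = 314/3 ≈ 104.67)
-n - U = -1*(-38463) - 1*314/3 = 38463 - 314/3 = 115075/3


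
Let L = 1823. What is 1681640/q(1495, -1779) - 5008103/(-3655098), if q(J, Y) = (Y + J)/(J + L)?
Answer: -5098570335521927/259511958 ≈ -1.9647e+7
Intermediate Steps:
q(J, Y) = (J + Y)/(1823 + J) (q(J, Y) = (Y + J)/(J + 1823) = (J + Y)/(1823 + J))
1681640/q(1495, -1779) - 5008103/(-3655098) = 1681640/(((1495 - 1779)/(1823 + 1495))) - 5008103/(-3655098) = 1681640/((-284/3318)) - 5008103*(-1/3655098) = 1681640/(((1/3318)*(-284))) + 5008103/3655098 = 1681640/(-142/1659) + 5008103/3655098 = 1681640*(-1659/142) + 5008103/3655098 = -1394920380/71 + 5008103/3655098 = -5098570335521927/259511958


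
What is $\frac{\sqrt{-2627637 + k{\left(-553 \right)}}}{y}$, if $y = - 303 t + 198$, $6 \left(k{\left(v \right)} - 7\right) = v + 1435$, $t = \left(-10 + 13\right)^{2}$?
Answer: $- \frac{i \sqrt{2627483}}{2529} \approx - 0.64095 i$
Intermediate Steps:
$t = 9$ ($t = 3^{2} = 9$)
$k{\left(v \right)} = \frac{1477}{6} + \frac{v}{6}$ ($k{\left(v \right)} = 7 + \frac{v + 1435}{6} = 7 + \frac{1435 + v}{6} = 7 + \left(\frac{1435}{6} + \frac{v}{6}\right) = \frac{1477}{6} + \frac{v}{6}$)
$y = -2529$ ($y = \left(-303\right) 9 + 198 = -2727 + 198 = -2529$)
$\frac{\sqrt{-2627637 + k{\left(-553 \right)}}}{y} = \frac{\sqrt{-2627637 + \left(\frac{1477}{6} + \frac{1}{6} \left(-553\right)\right)}}{-2529} = \sqrt{-2627637 + \left(\frac{1477}{6} - \frac{553}{6}\right)} \left(- \frac{1}{2529}\right) = \sqrt{-2627637 + 154} \left(- \frac{1}{2529}\right) = \sqrt{-2627483} \left(- \frac{1}{2529}\right) = i \sqrt{2627483} \left(- \frac{1}{2529}\right) = - \frac{i \sqrt{2627483}}{2529}$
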